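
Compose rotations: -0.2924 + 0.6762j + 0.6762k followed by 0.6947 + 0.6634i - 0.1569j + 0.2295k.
-0.2522 - 0.4553i + 0.067j + 0.8512k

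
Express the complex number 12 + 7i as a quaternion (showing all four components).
12 + 7i + 0j + 0k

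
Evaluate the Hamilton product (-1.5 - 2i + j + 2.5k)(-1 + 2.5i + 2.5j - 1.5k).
7.75 - 9.5i - 1.5j - 7.75k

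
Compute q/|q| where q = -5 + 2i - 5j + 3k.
-0.6299 + 0.252i - 0.6299j + 0.378k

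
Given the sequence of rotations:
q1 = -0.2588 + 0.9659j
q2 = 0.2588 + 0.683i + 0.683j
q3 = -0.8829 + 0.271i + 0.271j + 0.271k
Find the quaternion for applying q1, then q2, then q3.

q2 · q1 = -0.7267 - 0.1768i + 0.0732j + 0.6597k
q3 · q2 · q1 = 0.4909 + 0.1181i - 0.4883j - 0.7116k
0.4909 + 0.1181i - 0.4883j - 0.7116k


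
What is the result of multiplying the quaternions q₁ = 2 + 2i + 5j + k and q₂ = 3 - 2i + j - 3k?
8 - 14i + 21j + 9k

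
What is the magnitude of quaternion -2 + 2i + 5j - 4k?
7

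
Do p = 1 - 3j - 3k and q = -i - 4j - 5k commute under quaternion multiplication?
No: pq = -27 + 2i - j - 8k ≠ -27 - 4i - 7j - 2k = qp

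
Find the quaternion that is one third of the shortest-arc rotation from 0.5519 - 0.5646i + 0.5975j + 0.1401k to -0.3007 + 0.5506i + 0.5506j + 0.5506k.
0.6101 - 0.7409i + 0.2394j - 0.1465k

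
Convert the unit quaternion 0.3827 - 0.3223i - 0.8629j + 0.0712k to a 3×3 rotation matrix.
[[-0.4993, 0.5017, -0.7064], [0.6107, 0.7821, 0.1238], [0.6146, -0.3696, -0.6969]]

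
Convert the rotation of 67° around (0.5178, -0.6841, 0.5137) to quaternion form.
0.8339 + 0.2858i - 0.3776j + 0.2835k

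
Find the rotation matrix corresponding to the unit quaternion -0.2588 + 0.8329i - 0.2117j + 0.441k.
[[0.5214, -0.1244, 0.8442], [-0.5809, -0.7764, 0.2444], [0.625, -0.6178, -0.4771]]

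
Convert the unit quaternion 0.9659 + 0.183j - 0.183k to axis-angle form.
axis = (0, √2/2, -√2/2), θ = π/6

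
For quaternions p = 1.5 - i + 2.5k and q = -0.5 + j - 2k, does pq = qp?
No: pq = 4.25 - 2i - 0.5j - 5.25k ≠ 4.25 + 3i + 3.5j - 3.25k = qp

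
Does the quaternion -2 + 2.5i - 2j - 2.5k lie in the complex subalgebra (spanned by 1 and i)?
No. The quaternion -2 + 2.5i - 2j - 2.5k has j-coefficient y = -2 and k-coefficient z = -2.5, not both zero, so it does not lie in the complex subalgebra spanned by 1 and i.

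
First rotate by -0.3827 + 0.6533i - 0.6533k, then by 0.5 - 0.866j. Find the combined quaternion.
-0.1913 + 0.8924i + 0.3314j + 0.2391k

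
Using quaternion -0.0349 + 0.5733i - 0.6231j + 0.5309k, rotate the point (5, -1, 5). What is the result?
(2.237, -6.644, 1.359)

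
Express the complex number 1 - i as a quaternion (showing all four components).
1 - i + 0j + 0k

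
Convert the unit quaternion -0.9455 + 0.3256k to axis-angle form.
axis = (0, 0, 1), θ = 322°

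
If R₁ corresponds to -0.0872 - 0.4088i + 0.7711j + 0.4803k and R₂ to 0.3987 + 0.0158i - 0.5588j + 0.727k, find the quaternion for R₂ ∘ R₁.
0.0534 - 0.9933i + 0.0514j - 0.0882k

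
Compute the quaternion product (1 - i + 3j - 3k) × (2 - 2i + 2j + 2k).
8i + 16j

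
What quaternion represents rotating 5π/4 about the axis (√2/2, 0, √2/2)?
-0.3827 + 0.6533i + 0.6533k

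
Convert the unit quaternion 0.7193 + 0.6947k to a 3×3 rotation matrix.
[[0.0348, -0.9994, 0], [0.9994, 0.0348, 0], [0, 0, 1]]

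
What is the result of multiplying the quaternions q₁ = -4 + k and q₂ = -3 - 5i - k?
13 + 20i - 5j + k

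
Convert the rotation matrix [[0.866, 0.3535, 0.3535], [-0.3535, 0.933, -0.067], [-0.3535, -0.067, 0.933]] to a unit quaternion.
0.9659 + 0.183j - 0.183k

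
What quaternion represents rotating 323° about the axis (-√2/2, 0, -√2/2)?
-0.9483 - 0.2244i - 0.2244k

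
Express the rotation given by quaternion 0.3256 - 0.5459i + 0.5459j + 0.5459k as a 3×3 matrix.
[[-0.192, -0.9515, -0.2405], [-0.2405, -0.192, 0.9515], [-0.9515, 0.2405, -0.192]]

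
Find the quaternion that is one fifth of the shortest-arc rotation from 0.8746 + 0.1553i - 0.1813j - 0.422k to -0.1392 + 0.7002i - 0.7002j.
0.7687 + 0.3461i - 0.3701j - 0.3903k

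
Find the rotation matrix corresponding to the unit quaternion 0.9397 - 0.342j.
[[0.7661, 0, -0.6428], [0, 1, 0], [0.6428, 0, 0.7661]]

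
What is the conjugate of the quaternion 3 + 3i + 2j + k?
3 - 3i - 2j - k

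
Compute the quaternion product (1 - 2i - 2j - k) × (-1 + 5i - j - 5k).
2 + 16i - 14j + 8k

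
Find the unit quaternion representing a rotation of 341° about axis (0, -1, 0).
-0.9863 - 0.165j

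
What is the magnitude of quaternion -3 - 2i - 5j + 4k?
√54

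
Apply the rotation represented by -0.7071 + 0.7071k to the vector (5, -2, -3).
(-2, -5, -3)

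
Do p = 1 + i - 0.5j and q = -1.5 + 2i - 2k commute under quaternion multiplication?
No: pq = -3.5 + 1.5i + 2.75j - k ≠ -3.5 - 0.5i - 1.25j - 3k = qp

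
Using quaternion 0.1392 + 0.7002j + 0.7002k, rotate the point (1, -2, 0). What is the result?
(-0.571, 0.156, -2.156)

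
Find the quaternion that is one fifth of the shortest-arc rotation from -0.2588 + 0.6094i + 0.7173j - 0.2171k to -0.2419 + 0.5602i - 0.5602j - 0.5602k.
-0.3084 + 0.7235i + 0.5009j - 0.3614k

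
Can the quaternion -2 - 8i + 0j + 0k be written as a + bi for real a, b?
Yes. The quaternion -2 - 8i has j- and k-coefficients y = z = 0, so it lies in the complex subalgebra spanned by 1 and i.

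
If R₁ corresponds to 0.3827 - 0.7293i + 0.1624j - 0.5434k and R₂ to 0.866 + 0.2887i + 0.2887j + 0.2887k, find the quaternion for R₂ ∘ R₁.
0.652 - 0.7249i + 0.1975j - 0.1027k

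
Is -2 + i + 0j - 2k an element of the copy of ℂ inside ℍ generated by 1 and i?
No. The quaternion -2 + i - 2k has j-coefficient y = 0 and k-coefficient z = -2, not both zero, so it does not lie in the complex subalgebra spanned by 1 and i.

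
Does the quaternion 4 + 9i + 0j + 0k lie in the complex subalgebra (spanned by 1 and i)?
Yes. The quaternion 4 + 9i has j- and k-coefficients y = z = 0, so it lies in the complex subalgebra spanned by 1 and i.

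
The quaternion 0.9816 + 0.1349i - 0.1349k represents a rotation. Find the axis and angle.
axis = (√2/2, 0, -√2/2), θ = 22°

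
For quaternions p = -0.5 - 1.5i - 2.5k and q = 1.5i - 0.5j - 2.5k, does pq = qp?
No: pq = -4 - 2i - 7.25j + 2k ≠ -4 + 0.5i + 7.75j + 0.5k = qp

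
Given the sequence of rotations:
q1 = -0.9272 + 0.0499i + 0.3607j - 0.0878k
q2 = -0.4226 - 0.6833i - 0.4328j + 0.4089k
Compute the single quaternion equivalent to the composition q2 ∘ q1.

q2 · q1 = 0.6179 + 0.503i + 0.2093j - 0.5669k
0.6179 + 0.503i + 0.2093j - 0.5669k


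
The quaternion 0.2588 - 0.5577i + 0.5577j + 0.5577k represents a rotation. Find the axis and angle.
axis = (-√3/3, √3/3, √3/3), θ = 5π/6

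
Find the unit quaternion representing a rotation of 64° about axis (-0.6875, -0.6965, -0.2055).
0.848 - 0.3643i - 0.3691j - 0.1089k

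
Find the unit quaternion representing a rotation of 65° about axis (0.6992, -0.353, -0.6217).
0.8434 + 0.3757i - 0.1897j - 0.334k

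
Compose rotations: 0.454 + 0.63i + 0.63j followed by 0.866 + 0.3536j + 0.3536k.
0.1704 + 0.3228i + 0.9289j - 0.0622k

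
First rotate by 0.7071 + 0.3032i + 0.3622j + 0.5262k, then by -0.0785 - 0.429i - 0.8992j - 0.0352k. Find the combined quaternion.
0.4188 - 0.7876i - 0.4492j + 0.0511k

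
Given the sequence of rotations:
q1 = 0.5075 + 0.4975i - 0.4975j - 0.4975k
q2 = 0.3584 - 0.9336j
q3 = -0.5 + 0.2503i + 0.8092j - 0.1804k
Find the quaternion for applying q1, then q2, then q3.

q2 · q1 = -0.2826 + 0.6428i - 0.6521j + 0.2862k
q3 · q2 · q1 = 0.5597 - 0.2782i - 0.0902j - 0.7755k
0.5597 - 0.2782i - 0.0902j - 0.7755k


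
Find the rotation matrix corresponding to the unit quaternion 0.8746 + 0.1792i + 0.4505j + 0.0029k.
[[0.5941, 0.1564, 0.7891], [0.1665, 0.9358, -0.3108], [-0.787, 0.3161, 0.5299]]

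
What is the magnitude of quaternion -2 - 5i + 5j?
√54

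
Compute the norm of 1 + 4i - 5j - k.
√43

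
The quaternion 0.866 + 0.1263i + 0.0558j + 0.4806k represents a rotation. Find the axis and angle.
axis = (0.2526, 0.1116, 0.9611), θ = π/3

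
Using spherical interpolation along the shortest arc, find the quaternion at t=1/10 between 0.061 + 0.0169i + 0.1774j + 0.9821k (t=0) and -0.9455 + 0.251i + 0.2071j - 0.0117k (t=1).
0.2053 - 0.022i + 0.1427j + 0.968k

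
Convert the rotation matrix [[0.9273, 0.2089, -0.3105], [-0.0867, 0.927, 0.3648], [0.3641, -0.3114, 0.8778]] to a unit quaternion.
0.9659 - 0.175i - 0.1746j - 0.0765k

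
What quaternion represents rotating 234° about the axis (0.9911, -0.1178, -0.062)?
-0.454 + 0.8831i - 0.105j - 0.0552k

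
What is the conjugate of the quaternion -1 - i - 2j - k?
-1 + i + 2j + k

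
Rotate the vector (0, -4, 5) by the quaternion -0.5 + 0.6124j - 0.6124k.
(-0.612, -4.75, 4.25)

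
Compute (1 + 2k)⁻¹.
0.2 - 0.4k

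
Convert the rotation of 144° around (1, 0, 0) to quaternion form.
0.309 + 0.9511i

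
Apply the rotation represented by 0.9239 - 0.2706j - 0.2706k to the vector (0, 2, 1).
(0.5, 1.854, 1.146)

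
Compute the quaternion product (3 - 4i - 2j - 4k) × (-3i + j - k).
-14 - 3i + 11j - 13k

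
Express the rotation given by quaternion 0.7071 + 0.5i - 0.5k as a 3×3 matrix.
[[0.5, 0.7071, -0.5], [-0.7071, 0, -0.7071], [-0.5, 0.7071, 0.5]]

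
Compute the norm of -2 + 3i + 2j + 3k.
√26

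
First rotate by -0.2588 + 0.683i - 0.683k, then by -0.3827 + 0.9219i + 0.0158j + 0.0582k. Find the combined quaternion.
-0.4909 - 0.5108i + 0.6653j + 0.2355k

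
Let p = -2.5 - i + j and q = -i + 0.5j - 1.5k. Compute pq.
-1.5 + i - 2.75j + 4.25k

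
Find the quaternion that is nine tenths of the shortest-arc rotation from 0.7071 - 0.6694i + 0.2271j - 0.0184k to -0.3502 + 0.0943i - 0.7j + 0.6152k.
0.4138 - 0.1697i + 0.6827j - 0.5779k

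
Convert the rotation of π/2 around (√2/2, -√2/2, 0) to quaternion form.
0.7071 + 0.5i - 0.5j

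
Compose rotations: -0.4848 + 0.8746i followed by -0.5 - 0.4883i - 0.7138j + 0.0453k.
0.6695 - 0.2006i + 0.3857j + 0.6023k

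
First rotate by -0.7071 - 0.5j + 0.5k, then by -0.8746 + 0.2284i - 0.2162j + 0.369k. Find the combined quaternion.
0.3258 - 0.0851i + 0.476j - 0.8124k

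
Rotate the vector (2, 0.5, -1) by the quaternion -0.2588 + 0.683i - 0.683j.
(-0.686, -2.186, -0.018)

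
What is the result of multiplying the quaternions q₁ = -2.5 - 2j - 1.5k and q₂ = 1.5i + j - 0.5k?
1.25 - 1.25i - 4.75j + 4.25k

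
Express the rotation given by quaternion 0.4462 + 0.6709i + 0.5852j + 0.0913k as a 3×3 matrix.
[[0.2984, 0.7037, 0.6447], [0.8667, 0.0831, -0.4919], [-0.3997, 0.7056, -0.5851]]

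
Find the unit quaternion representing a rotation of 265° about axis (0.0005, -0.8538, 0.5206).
-0.6756 + 0.0004i - 0.6295j + 0.3838k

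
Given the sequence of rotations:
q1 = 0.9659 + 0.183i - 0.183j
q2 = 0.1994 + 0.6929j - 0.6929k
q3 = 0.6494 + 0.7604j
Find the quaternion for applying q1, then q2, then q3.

q2 · q1 = 0.3194 - 0.0903i + 0.506j - 0.7961k
q3 · q2 · q1 = -0.1773 - 0.664i + 0.5715j - 0.4483k
-0.1773 - 0.664i + 0.5715j - 0.4483k


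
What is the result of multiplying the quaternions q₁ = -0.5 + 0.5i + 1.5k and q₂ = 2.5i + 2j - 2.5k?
2.5 - 4.25i + 4j + 2.25k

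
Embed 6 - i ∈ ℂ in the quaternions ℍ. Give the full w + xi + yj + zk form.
6 - i + 0j + 0k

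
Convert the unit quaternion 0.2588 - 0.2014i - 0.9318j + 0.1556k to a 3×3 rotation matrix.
[[-0.7849, 0.2948, -0.545], [0.4559, 0.8705, -0.1857], [0.4196, -0.3942, -0.8176]]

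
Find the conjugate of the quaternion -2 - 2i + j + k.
-2 + 2i - j - k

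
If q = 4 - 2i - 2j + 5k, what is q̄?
4 + 2i + 2j - 5k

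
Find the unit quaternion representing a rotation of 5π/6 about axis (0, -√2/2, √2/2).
0.2588 - 0.683j + 0.683k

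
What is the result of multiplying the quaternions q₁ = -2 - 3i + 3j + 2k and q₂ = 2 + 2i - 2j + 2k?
4 + 20j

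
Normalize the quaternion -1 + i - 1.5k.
-0.4851 + 0.4851i - 0.7276k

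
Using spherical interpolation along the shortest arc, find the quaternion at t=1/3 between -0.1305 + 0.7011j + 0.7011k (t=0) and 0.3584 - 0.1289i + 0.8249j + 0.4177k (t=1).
0.0361 - 0.0454i + 0.7739j + 0.6306k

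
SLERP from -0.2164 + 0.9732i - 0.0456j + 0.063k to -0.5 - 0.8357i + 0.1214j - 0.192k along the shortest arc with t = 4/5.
0.3671 + 0.9072i - 0.1107j + 0.1731k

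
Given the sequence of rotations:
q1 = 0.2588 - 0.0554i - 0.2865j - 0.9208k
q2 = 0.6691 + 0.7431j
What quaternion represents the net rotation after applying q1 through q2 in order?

q2 · q1 = 0.3861 - 0.7213i + 0.0006j - 0.5749k
0.3861 - 0.7213i + 0.0006j - 0.5749k


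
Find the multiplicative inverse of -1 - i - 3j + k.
-0.0833 + 0.0833i + 0.25j - 0.0833k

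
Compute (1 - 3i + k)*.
1 + 3i - k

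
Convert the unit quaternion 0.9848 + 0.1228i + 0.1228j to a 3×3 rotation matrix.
[[0.9698, 0.0302, 0.2419], [0.0302, 0.9698, -0.2419], [-0.2419, 0.2419, 0.9397]]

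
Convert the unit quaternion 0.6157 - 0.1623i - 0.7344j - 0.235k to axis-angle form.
axis = (-0.206, -0.932, -0.2982), θ = 104°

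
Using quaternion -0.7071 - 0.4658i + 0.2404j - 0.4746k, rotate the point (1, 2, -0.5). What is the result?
(-1.407, 1.122, 1.418)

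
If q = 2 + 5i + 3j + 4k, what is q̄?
2 - 5i - 3j - 4k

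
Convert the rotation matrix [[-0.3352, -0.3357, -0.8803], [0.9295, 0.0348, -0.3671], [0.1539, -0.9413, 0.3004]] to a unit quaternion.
0.5 - 0.2871i - 0.5171j + 0.6326k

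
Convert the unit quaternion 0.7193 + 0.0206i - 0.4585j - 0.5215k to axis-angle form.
axis = (0.0297, -0.66, -0.7507), θ = 88°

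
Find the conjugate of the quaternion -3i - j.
3i + j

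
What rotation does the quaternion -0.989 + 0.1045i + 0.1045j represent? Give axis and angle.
axis = (√2/2, √2/2, 0), θ = 343°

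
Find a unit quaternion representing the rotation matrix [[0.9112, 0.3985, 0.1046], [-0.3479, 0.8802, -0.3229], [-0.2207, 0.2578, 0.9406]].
0.9659 + 0.1503i + 0.0842j - 0.1932k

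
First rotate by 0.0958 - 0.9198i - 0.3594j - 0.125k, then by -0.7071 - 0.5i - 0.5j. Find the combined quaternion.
-0.7073 + 0.665i + 0.1437j - 0.1918k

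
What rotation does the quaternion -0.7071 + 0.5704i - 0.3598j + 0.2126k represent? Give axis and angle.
axis = (0.8067, -0.5088, 0.3007), θ = 3π/2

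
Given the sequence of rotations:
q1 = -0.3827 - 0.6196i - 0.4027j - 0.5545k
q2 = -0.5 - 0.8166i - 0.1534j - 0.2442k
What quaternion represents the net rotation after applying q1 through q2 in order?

q2 · q1 = -0.5118 + 0.609i - 0.0414j + 0.6045k
-0.5118 + 0.609i - 0.0414j + 0.6045k


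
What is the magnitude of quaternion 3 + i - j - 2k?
√15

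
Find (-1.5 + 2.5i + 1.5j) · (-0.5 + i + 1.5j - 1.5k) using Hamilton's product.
-4 - 5i + 0.75j + 4.5k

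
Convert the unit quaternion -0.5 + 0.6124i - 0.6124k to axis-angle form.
axis = (√2/2, 0, -√2/2), θ = 4π/3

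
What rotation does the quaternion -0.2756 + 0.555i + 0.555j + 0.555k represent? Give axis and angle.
axis = (√3/3, √3/3, √3/3), θ = 212°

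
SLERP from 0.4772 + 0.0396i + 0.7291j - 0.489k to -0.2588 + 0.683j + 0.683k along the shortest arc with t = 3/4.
-0.0579 + 0.0148i + 0.8957j + 0.4406k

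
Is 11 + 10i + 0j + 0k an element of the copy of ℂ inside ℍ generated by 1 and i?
Yes. The quaternion 11 + 10i has j- and k-coefficients y = z = 0, so it lies in the complex subalgebra spanned by 1 and i.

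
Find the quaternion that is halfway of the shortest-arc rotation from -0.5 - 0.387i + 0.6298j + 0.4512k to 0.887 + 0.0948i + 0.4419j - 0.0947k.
-0.8791 - 0.3054i + 0.1191j + 0.346k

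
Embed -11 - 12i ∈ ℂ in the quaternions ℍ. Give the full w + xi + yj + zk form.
-11 - 12i + 0j + 0k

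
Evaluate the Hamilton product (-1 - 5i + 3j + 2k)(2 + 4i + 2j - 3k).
18 - 27i - 3j - 15k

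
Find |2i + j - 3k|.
√14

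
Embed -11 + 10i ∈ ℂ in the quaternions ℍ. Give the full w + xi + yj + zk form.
-11 + 10i + 0j + 0k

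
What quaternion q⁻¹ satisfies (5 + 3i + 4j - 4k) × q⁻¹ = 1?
0.0758 - 0.0455i - 0.0606j + 0.0606k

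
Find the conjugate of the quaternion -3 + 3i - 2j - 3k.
-3 - 3i + 2j + 3k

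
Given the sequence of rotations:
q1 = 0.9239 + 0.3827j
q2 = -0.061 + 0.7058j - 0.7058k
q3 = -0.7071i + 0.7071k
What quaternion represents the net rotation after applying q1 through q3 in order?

q2 · q1 = -0.3265 + 0.2701i + 0.6287j - 0.6521k
q3 · q2 · q1 = 0.6521 - 0.2137i - 0.2701j - 0.6754k
0.6521 - 0.2137i - 0.2701j - 0.6754k


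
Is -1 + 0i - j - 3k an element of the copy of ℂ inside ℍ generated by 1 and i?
No. The quaternion -1 - j - 3k has j-coefficient y = -1 and k-coefficient z = -3, not both zero, so it does not lie in the complex subalgebra spanned by 1 and i.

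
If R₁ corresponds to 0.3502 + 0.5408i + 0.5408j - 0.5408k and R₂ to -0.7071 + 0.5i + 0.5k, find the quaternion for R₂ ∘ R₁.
-0.2476 - 0.4777i + 0.1584j + 0.8279k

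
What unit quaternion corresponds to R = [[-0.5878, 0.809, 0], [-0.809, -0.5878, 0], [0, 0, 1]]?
-0.454 + 0.891k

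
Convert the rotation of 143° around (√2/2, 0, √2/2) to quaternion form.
0.3173 + 0.6706i + 0.6706k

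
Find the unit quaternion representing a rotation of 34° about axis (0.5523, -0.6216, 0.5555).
0.9563 + 0.1615i - 0.1817j + 0.1624k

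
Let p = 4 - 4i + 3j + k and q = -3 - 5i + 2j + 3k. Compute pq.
-41 - i + 6j + 16k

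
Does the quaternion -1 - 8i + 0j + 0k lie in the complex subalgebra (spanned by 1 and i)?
Yes. The quaternion -1 - 8i has j- and k-coefficients y = z = 0, so it lies in the complex subalgebra spanned by 1 and i.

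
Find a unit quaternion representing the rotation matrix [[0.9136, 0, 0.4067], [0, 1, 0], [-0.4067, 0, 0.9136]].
0.9782 + 0.2079j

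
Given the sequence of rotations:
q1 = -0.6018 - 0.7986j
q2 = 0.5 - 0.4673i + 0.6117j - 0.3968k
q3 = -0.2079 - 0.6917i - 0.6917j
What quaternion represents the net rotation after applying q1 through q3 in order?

q2 · q1 = 0.1876 - 0.0357i - 0.7674j + 0.612k
q3 · q2 · q1 = -0.5945 - 0.5457i + 0.4531j + 0.3789k
-0.5945 - 0.5457i + 0.4531j + 0.3789k


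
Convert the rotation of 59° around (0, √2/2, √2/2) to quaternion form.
0.8704 + 0.3482j + 0.3482k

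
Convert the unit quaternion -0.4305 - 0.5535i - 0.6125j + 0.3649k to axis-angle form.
axis = (-0.6132, -0.6786, 0.4043), θ = 231°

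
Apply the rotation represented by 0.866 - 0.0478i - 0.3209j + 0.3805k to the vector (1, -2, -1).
(2.353, -0.561, 0.384)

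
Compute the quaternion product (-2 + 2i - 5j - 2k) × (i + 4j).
18 + 6i - 10j + 13k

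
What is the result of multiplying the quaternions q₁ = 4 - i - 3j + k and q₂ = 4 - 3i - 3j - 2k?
6 - 7i - 29j - 10k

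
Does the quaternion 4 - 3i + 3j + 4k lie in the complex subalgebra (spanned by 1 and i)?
No. The quaternion 4 - 3i + 3j + 4k has j-coefficient y = 3 and k-coefficient z = 4, not both zero, so it does not lie in the complex subalgebra spanned by 1 and i.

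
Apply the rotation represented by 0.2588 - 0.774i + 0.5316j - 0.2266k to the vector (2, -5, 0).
(4.192, -0.376, 3.359)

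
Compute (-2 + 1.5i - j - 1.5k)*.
-2 - 1.5i + j + 1.5k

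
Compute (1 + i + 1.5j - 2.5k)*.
1 - i - 1.5j + 2.5k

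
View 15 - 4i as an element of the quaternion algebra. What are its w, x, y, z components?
15 - 4i + 0j + 0k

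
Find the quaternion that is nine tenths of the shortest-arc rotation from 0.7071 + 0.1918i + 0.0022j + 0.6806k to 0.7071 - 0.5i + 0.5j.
0.7554 - 0.447i + 0.4714j + 0.0857k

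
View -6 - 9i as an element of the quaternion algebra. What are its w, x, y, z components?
-6 - 9i + 0j + 0k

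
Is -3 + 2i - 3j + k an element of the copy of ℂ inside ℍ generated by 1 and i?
No. The quaternion -3 + 2i - 3j + k has j-coefficient y = -3 and k-coefficient z = 1, not both zero, so it does not lie in the complex subalgebra spanned by 1 and i.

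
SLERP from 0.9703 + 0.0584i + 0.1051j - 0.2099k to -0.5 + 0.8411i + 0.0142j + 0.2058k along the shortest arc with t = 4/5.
0.6658 - 0.7103i + 0.0132j - 0.2281k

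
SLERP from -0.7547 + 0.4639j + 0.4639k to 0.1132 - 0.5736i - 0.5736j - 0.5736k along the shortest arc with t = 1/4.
-0.6348 + 0.1636i + 0.534j + 0.534k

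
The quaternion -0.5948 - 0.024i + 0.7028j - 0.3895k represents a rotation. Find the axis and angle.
axis = (-0.0299, 0.8743, -0.4845), θ = 253°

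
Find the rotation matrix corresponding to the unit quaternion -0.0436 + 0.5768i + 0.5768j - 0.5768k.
[[-0.3308, 0.6151, -0.7157], [0.7157, -0.3308, -0.6151], [-0.6151, -0.7157, -0.3308]]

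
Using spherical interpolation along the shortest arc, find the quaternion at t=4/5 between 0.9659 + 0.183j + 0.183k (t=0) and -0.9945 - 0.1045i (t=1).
0.9951 + 0.084i + 0.0371j + 0.0371k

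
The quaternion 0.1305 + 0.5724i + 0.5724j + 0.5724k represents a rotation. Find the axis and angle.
axis = (√3/3, √3/3, √3/3), θ = 165°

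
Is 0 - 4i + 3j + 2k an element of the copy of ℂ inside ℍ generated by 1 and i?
No. The quaternion -4i + 3j + 2k has j-coefficient y = 3 and k-coefficient z = 2, not both zero, so it does not lie in the complex subalgebra spanned by 1 and i.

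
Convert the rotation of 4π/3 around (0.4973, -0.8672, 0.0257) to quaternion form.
-0.5 + 0.4307i - 0.751j + 0.0223k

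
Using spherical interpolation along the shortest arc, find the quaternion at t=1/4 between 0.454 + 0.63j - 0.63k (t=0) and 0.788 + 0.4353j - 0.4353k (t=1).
0.5483 + 0.5913j - 0.5913k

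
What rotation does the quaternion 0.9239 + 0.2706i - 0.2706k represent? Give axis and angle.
axis = (√2/2, 0, -√2/2), θ = π/4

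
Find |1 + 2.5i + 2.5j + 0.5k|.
3.708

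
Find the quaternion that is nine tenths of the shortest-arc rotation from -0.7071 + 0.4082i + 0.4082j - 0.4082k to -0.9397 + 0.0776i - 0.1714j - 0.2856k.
-0.9382 + 0.1158i - 0.1123j - 0.3063k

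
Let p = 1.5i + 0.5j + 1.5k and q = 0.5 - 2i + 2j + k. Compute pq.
0.5 - 1.75i - 4.25j + 4.75k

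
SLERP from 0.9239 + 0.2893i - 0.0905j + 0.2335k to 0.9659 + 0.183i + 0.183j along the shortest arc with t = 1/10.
0.9343 + 0.2803i - 0.0631j + 0.2111k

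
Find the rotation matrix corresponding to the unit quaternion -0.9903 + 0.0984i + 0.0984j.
[[0.9806, 0.0194, -0.1949], [0.0194, 0.9806, 0.1949], [0.1949, -0.1949, 0.9613]]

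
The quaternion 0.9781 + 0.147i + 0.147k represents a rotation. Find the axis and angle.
axis = (√2/2, 0, √2/2), θ = 24°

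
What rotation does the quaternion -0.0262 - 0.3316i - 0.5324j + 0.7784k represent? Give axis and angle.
axis = (-0.3317, -0.5326, 0.7787), θ = 183°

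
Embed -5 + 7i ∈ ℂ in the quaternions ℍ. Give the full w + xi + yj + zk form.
-5 + 7i + 0j + 0k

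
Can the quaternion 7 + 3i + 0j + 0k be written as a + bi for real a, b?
Yes. The quaternion 7 + 3i has j- and k-coefficients y = z = 0, so it lies in the complex subalgebra spanned by 1 and i.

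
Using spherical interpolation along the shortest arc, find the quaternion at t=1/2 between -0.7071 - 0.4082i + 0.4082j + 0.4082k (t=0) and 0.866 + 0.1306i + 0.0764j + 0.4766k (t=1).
-0.927 - 0.3175i + 0.1955j - 0.0403k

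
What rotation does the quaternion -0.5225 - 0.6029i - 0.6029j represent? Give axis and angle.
axis = (-√2/2, -√2/2, 0), θ = 243°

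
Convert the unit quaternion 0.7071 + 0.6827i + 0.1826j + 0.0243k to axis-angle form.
axis = (0.9655, 0.2582, 0.0344), θ = π/2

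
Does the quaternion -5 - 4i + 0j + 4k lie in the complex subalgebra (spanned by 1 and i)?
No. The quaternion -5 - 4i + 4k has j-coefficient y = 0 and k-coefficient z = 4, not both zero, so it does not lie in the complex subalgebra spanned by 1 and i.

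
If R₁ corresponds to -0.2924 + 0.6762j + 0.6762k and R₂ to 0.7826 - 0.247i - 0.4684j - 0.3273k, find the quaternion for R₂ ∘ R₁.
0.3092 - 0.0232i + 0.8332j + 0.4579k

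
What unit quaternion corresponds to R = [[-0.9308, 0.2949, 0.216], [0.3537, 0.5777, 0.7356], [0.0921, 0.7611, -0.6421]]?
0.0349 + 0.1827i + 0.8875j + 0.4216k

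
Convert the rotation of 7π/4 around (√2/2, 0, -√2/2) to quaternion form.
-0.9239 + 0.2706i - 0.2706k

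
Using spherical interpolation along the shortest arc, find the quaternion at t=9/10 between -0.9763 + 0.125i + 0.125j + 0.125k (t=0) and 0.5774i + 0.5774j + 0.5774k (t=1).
-0.1348 + 0.5721i + 0.5721j + 0.5721k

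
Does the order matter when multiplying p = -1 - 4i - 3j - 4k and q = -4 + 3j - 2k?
Yes: pq = 5 + 34i + j + 6k ≠ 5 - 2i + 17j + 30k = qp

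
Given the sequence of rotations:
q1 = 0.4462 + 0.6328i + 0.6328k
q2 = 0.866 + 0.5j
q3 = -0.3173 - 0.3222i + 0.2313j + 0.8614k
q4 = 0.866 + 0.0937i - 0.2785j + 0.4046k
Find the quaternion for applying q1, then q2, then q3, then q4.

q2 · q1 = 0.3864 + 0.8644i + 0.2231j + 0.2316k
q3 · q2 · q1 = -0.0952 - 0.5374i + 0.8378j - 0.0125k
q4 · q3 · q2 · q1 = 0.2063 - 0.8098i + 0.5358j - 0.1205k
0.2063 - 0.8098i + 0.5358j - 0.1205k


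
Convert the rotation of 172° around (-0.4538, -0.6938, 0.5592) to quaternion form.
0.0698 - 0.4527i - 0.6921j + 0.5578k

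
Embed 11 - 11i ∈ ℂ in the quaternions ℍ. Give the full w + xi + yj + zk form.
11 - 11i + 0j + 0k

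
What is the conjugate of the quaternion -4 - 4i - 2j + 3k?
-4 + 4i + 2j - 3k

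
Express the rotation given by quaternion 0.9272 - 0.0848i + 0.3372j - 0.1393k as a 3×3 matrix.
[[0.7338, 0.2011, 0.6489], [-0.3155, 0.9468, 0.0633], [-0.6017, -0.2512, 0.7582]]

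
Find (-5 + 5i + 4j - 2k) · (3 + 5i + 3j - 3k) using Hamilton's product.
-58 - 16i + 2j + 4k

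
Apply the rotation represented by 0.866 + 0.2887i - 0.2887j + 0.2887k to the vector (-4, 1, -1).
(-3, 0, -3)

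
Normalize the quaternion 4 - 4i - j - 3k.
0.6172 - 0.6172i - 0.1543j - 0.4629k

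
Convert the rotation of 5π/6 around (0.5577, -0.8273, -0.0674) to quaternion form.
0.2588 + 0.5387i - 0.7991j - 0.0651k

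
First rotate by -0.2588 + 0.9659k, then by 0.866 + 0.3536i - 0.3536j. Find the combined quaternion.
-0.2241 - 0.4331i - 0.25j + 0.8365k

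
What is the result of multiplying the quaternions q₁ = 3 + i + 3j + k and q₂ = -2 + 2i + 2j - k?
-13 - i + 3j - 9k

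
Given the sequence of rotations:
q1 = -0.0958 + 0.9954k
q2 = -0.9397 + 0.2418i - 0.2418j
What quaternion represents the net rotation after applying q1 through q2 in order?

q2 · q1 = 0.09 - 0.2639i - 0.2175j - 0.9354k
0.09 - 0.2639i - 0.2175j - 0.9354k


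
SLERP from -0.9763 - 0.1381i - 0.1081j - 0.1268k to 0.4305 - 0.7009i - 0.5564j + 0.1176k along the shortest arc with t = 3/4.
-0.6907 + 0.555i + 0.4411j - 0.1426k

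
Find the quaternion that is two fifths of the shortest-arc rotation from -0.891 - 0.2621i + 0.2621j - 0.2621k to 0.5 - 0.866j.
-0.7981 - 0.1698i + 0.5526j - 0.1698k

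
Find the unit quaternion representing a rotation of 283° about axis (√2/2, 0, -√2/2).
-0.7826 + 0.4402i - 0.4402k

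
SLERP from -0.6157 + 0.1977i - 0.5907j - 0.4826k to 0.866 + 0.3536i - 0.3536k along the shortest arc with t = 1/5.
-0.7766 + 0.0829i - 0.5261j - 0.3366k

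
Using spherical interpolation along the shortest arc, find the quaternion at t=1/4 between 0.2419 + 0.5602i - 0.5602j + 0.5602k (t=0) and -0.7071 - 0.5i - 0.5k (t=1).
0.3827 + 0.5751i - 0.4383j + 0.5751k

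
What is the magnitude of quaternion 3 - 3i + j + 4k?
√35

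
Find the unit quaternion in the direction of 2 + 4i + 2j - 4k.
0.3162 + 0.6325i + 0.3162j - 0.6325k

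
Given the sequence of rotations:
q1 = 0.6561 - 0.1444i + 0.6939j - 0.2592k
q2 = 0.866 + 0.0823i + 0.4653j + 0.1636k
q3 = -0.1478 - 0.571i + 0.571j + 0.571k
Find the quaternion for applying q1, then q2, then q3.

q2 · q1 = 0.2996 - 0.3052i + 0.9039j + 0.0072k
q3 · q2 · q1 = -0.7388 - 0.638i - 0.1327j - 0.1719k
-0.7388 - 0.638i - 0.1327j - 0.1719k


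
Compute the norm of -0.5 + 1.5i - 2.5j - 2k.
3.571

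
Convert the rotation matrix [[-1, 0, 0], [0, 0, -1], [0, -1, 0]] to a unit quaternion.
-0.7071j + 0.7071k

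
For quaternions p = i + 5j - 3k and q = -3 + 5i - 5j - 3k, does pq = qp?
No: pq = 11 - 33i - 27j - 21k ≠ 11 + 27i - 3j + 39k = qp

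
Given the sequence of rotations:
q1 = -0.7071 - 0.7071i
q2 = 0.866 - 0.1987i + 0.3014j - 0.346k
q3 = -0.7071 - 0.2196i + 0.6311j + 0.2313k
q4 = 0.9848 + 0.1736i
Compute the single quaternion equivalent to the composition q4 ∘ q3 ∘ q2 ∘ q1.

q2 · q1 = -0.7528 - 0.4718i + 0.0315j + 0.4578k
q3 · q2 · q1 = 0.3029 + 0.7806i - 0.506j - 0.207k
q4 · q3 · q2 · q1 = 0.1628 + 0.8213i - 0.4624j - 0.2917k
0.1628 + 0.8213i - 0.4624j - 0.2917k


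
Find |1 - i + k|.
√3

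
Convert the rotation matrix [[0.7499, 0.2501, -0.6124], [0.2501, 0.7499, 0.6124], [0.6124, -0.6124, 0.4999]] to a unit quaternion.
0.866 - 0.3536i - 0.3536j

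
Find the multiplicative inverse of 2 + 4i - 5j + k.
0.0435 - 0.087i + 0.1087j - 0.0217k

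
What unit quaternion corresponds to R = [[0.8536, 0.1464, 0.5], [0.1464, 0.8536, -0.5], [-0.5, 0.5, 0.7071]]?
0.9239 + 0.2706i + 0.2706j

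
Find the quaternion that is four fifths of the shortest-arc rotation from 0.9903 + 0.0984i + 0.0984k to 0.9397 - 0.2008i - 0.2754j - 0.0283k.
0.9644 - 0.1422i - 0.2228j - 0.0026k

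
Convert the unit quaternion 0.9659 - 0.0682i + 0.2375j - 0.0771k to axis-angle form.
axis = (-0.2635, 0.9175, -0.2979), θ = π/6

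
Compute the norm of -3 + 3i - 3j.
√27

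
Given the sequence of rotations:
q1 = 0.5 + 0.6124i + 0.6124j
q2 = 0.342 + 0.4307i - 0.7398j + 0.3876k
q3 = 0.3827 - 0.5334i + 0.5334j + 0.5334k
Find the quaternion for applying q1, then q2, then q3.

q2 · q1 = 0.3603 + 0.1874i + 0.0769j + 0.9106k
q3 · q2 · q1 = -0.2889 + 0.3242i + 0.8073j + 0.3997k
-0.2889 + 0.3242i + 0.8073j + 0.3997k


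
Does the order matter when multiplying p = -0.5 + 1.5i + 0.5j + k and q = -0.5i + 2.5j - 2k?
Yes: pq = 1.5 - 3.25i + 1.25j + 5k ≠ 1.5 + 3.75i - 3.75j - 3k = qp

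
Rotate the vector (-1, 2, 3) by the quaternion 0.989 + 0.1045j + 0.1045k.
(-0.75, 1.815, 3.185)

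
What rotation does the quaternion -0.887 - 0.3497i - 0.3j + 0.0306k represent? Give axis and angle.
axis = (-0.7573, -0.6497, 0.0663), θ = 305°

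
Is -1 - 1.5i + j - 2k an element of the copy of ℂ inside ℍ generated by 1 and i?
No. The quaternion -1 - 1.5i + j - 2k has j-coefficient y = 1 and k-coefficient z = -2, not both zero, so it does not lie in the complex subalgebra spanned by 1 and i.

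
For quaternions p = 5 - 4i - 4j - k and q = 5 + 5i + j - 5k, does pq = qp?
No: pq = 44 + 26i - 40j - 14k ≠ 44 - 16i + 10j - 46k = qp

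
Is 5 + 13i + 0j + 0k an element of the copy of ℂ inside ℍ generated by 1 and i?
Yes. The quaternion 5 + 13i has j- and k-coefficients y = z = 0, so it lies in the complex subalgebra spanned by 1 and i.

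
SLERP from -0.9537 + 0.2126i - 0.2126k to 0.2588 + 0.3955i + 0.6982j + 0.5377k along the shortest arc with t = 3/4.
-0.5364 - 0.2688i - 0.5984j - 0.531k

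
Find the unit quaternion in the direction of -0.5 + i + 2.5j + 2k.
-0.1474 + 0.2949i + 0.7372j + 0.5898k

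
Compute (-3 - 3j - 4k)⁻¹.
-0.0882 + 0.0882j + 0.1176k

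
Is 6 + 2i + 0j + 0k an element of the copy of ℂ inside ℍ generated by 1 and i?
Yes. The quaternion 6 + 2i has j- and k-coefficients y = z = 0, so it lies in the complex subalgebra spanned by 1 and i.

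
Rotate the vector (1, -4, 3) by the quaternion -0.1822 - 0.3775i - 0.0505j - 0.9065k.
(2.629, 3.944, 1.879)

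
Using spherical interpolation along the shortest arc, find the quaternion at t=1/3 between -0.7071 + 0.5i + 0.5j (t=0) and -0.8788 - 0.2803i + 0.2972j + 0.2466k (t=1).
-0.8393 + 0.2543i + 0.4715j + 0.0928k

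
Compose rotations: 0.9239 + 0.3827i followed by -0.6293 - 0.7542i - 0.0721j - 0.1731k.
-0.2928 - 0.9376i - 0.1329j - 0.1323k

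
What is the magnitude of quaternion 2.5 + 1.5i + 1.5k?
3.279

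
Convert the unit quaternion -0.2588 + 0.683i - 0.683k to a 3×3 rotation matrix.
[[0.067, -0.3535, -0.933], [0.3535, -0.866, 0.3535], [-0.933, -0.3535, 0.067]]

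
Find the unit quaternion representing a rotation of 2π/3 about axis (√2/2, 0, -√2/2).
0.5 + 0.6124i - 0.6124k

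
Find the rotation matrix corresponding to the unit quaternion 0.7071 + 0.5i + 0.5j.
[[0.5, 0.5, 0.7071], [0.5, 0.5, -0.7071], [-0.7071, 0.7071, 0]]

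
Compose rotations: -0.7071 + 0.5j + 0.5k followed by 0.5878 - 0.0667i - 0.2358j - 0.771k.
0.0878 + 0.3148i + 0.494j + 0.8057k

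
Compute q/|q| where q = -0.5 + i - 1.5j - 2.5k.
-0.1601 + 0.3203i - 0.4804j - 0.8006k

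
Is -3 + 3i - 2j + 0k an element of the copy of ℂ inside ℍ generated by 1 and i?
No. The quaternion -3 + 3i - 2j has j-coefficient y = -2 and k-coefficient z = 0, not both zero, so it does not lie in the complex subalgebra spanned by 1 and i.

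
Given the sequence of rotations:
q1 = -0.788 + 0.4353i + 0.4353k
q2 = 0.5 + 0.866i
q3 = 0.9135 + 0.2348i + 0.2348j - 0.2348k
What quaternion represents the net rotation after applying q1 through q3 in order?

q2 · q1 = -0.771 - 0.4648i - 0.377j + 0.2177k
q3 · q2 · q1 = -0.4555 - 0.643i - 0.4674j + 0.4005k
-0.4555 - 0.643i - 0.4674j + 0.4005k


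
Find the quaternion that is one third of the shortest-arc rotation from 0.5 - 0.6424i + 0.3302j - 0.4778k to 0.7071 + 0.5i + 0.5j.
0.7226 - 0.294i + 0.4921j - 0.3862k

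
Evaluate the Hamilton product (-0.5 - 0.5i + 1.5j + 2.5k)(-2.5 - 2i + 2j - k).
-0.25 - 4.25i - 10.25j - 3.75k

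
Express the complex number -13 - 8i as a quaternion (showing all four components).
-13 - 8i + 0j + 0k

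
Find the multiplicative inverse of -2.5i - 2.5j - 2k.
0.1515i + 0.1515j + 0.1212k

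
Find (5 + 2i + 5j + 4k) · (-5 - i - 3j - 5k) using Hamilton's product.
12 - 28i - 34j - 46k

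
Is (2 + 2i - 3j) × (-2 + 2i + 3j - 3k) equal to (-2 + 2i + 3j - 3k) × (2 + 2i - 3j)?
No: pq = 1 + 9i + 18j + 6k ≠ 1 - 9i + 6j - 18k = qp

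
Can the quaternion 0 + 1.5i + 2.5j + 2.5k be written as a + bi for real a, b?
No. The quaternion 1.5i + 2.5j + 2.5k has j-coefficient y = 2.5 and k-coefficient z = 2.5, not both zero, so it does not lie in the complex subalgebra spanned by 1 and i.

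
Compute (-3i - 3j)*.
3i + 3j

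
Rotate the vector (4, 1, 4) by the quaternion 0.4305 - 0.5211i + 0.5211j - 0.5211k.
(3.528, -4.431, -0.959)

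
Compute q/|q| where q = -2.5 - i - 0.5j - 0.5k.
-0.898 - 0.3592i - 0.1796j - 0.1796k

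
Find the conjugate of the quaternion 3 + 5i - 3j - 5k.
3 - 5i + 3j + 5k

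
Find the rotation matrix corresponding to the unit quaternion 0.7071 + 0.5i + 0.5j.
[[0.5, 0.5, 0.7071], [0.5, 0.5, -0.7071], [-0.7071, 0.7071, 0]]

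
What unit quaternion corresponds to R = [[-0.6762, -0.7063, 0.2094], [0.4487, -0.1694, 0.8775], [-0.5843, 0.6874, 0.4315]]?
0.3827 - 0.1242i + 0.5185j + 0.7545k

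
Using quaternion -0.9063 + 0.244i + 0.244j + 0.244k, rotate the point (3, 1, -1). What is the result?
(3.17, -0.769, 0.599)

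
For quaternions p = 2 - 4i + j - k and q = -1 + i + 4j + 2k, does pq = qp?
No: pq = 12i + 14j - 12k ≠ 22k = qp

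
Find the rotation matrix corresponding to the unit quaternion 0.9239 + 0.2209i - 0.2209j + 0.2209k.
[[0.8048, -0.5058, -0.3106], [0.3106, 0.8048, -0.5058], [0.5058, 0.3106, 0.8048]]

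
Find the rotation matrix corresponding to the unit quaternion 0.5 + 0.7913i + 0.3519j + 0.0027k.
[[0.7523, 0.5542, 0.3562], [0.5596, -0.2523, -0.7894], [-0.3476, 0.7932, -0.5]]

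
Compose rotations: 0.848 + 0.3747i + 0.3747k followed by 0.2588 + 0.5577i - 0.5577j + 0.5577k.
-0.1985 + 0.3609i - 0.4729j + 0.7789k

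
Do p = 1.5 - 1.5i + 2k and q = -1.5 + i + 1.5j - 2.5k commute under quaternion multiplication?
No: pq = 4.25 + 0.75i + 0.5j - 9k ≠ 4.25 + 6.75i + 4j - 4.5k = qp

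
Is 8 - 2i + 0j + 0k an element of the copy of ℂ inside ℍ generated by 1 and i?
Yes. The quaternion 8 - 2i has j- and k-coefficients y = z = 0, so it lies in the complex subalgebra spanned by 1 and i.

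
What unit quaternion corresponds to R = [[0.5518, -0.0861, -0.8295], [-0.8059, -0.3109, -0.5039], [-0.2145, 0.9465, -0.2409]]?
0.5 + 0.7252i - 0.3075j - 0.3599k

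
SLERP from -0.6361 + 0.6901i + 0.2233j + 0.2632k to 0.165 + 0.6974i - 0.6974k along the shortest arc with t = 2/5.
-0.3887 + 0.8891i + 0.1673j - 0.1747k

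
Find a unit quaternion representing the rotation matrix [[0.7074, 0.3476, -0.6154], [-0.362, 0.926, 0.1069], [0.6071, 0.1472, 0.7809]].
0.9239 + 0.0109i - 0.3308j - 0.192k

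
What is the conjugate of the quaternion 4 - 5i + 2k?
4 + 5i - 2k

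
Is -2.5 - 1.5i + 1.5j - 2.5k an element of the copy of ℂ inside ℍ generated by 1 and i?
No. The quaternion -2.5 - 1.5i + 1.5j - 2.5k has j-coefficient y = 1.5 and k-coefficient z = -2.5, not both zero, so it does not lie in the complex subalgebra spanned by 1 and i.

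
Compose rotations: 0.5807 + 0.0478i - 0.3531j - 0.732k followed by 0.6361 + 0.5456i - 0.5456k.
-0.0561 + 0.1546i + 0.1487j - 0.9751k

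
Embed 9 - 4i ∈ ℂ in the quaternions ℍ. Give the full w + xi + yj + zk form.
9 - 4i + 0j + 0k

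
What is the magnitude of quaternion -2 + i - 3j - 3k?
√23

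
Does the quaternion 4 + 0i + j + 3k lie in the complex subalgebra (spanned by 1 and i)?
No. The quaternion 4 + j + 3k has j-coefficient y = 1 and k-coefficient z = 3, not both zero, so it does not lie in the complex subalgebra spanned by 1 and i.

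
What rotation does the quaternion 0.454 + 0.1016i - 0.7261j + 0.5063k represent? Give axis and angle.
axis = (0.114, -0.8149, 0.5682), θ = 126°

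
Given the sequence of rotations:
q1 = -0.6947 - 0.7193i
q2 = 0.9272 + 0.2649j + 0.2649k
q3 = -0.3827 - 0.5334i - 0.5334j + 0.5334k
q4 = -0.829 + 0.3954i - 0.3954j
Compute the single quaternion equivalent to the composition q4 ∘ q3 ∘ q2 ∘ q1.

q2 · q1 = -0.6441 - 0.6669i - 0.3746j + 0.0065k
q3 · q2 · q1 = -0.3125 + 0.7951i + 0.1347j - 0.502k
q4 · q3 · q2 · q1 = -0.0021 - 0.5842i + 0.2104j + 0.7838k
-0.0021 - 0.5842i + 0.2104j + 0.7838k


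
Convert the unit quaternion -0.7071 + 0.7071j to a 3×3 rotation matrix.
[[0, 0, -1], [0, 1, 0], [1, 0, 0]]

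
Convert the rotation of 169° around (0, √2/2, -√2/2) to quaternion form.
0.0958 + 0.7039j - 0.7039k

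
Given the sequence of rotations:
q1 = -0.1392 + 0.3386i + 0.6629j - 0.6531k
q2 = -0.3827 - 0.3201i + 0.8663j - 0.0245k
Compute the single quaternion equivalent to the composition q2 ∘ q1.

q2 · q1 = -0.4286 - 0.6346i - 0.5916j - 0.2522k
-0.4286 - 0.6346i - 0.5916j - 0.2522k


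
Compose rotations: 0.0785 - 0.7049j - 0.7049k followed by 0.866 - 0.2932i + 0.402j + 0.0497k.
0.3864 - 0.2714i - 0.7856j - 0.3999k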